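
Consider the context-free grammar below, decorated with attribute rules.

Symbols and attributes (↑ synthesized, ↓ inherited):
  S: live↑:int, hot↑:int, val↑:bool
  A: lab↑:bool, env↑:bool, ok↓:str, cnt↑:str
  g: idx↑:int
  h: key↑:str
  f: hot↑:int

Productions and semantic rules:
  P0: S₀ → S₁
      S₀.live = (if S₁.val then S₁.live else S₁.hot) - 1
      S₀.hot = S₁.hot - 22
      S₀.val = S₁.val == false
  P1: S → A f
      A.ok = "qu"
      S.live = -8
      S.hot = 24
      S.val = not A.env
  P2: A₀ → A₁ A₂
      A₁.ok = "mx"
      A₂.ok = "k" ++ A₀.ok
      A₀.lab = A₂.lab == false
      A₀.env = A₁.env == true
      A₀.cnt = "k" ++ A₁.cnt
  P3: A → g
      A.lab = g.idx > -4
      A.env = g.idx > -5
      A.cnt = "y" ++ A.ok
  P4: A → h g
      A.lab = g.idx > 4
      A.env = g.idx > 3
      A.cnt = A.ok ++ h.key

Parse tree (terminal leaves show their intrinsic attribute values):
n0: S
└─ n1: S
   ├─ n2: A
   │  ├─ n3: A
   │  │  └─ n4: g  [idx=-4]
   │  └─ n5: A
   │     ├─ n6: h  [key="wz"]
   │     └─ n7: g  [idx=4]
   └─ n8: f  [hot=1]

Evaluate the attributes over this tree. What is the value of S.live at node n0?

23

1. n2.ok = "qu"  ["qu"]
2. n3.ok = "mx"  ["mx"]
3. n4.idx = -4  [terminal]
4. n3.lab = false  [g.idx > -4]
5. n3.env = true  [g.idx > -5]
6. n3.cnt = "ymx"  ["y" ++ A.ok]
7. n5.ok = "kqu"  ["k" ++ A₀.ok]
8. n6.key = "wz"  [terminal]
9. n7.idx = 4  [terminal]
10. n5.lab = false  [g.idx > 4]
11. n5.env = true  [g.idx > 3]
12. n5.cnt = "kquwz"  [A.ok ++ h.key]
13. n2.lab = true  [A₂.lab == false]
14. n2.env = true  [A₁.env == true]
15. n2.cnt = "kymx"  ["k" ++ A₁.cnt]
16. n8.hot = 1  [terminal]
17. n1.live = -8  [-8]
18. n1.hot = 24  [24]
19. n1.val = false  [not A.env]
20. n0.live = 23  [(if S₁.val then S₁.live else S₁.hot) - 1]
21. n0.hot = 2  [S₁.hot - 22]
22. n0.val = true  [S₁.val == false]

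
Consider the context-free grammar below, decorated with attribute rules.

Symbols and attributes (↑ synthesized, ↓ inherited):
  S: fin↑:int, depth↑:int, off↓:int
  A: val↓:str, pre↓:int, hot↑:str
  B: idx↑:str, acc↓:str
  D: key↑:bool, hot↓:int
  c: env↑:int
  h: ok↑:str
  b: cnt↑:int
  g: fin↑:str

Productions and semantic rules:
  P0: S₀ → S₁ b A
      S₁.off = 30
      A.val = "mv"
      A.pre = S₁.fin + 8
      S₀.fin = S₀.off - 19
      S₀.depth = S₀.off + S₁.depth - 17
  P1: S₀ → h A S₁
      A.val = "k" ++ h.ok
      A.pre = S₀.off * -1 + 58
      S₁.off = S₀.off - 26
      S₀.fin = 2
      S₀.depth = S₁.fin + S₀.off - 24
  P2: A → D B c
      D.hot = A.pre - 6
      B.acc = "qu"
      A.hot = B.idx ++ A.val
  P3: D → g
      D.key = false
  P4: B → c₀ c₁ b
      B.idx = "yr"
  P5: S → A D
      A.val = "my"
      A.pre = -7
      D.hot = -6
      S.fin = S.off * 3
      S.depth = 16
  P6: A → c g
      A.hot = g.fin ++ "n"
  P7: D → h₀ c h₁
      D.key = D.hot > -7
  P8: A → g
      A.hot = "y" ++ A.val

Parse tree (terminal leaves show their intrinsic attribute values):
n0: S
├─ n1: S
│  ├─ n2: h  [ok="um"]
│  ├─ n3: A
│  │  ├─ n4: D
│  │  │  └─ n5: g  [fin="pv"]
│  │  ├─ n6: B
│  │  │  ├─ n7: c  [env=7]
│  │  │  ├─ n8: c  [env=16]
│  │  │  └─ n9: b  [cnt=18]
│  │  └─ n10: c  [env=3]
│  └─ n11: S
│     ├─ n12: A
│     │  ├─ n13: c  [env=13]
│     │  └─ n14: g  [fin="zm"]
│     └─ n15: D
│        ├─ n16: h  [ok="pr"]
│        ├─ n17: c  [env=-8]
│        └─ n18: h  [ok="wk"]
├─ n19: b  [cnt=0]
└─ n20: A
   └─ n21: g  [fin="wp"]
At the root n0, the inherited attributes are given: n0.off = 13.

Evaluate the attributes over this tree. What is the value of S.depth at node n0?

14

1. n0.off = 13  [given at root]
2. n1.off = 30  [30]
3. n2.ok = "um"  [terminal]
4. n3.val = "kum"  ["k" ++ h.ok]
5. n3.pre = 28  [S₀.off * -1 + 58]
6. n4.hot = 22  [A.pre - 6]
7. n5.fin = "pv"  [terminal]
8. n4.key = false  [false]
9. n6.acc = "qu"  ["qu"]
10. n7.env = 7  [terminal]
11. n8.env = 16  [terminal]
12. n9.cnt = 18  [terminal]
13. n6.idx = "yr"  ["yr"]
14. n10.env = 3  [terminal]
15. n3.hot = "yrkum"  [B.idx ++ A.val]
16. n11.off = 4  [S₀.off - 26]
17. n12.val = "my"  ["my"]
18. n12.pre = -7  [-7]
19. n13.env = 13  [terminal]
20. n14.fin = "zm"  [terminal]
21. n12.hot = "zmn"  [g.fin ++ "n"]
22. n15.hot = -6  [-6]
23. n16.ok = "pr"  [terminal]
24. n17.env = -8  [terminal]
25. n18.ok = "wk"  [terminal]
26. n15.key = true  [D.hot > -7]
27. n11.fin = 12  [S.off * 3]
28. n11.depth = 16  [16]
29. n1.fin = 2  [2]
30. n1.depth = 18  [S₁.fin + S₀.off - 24]
31. n19.cnt = 0  [terminal]
32. n20.val = "mv"  ["mv"]
33. n20.pre = 10  [S₁.fin + 8]
34. n21.fin = "wp"  [terminal]
35. n20.hot = "ymv"  ["y" ++ A.val]
36. n0.fin = -6  [S₀.off - 19]
37. n0.depth = 14  [S₀.off + S₁.depth - 17]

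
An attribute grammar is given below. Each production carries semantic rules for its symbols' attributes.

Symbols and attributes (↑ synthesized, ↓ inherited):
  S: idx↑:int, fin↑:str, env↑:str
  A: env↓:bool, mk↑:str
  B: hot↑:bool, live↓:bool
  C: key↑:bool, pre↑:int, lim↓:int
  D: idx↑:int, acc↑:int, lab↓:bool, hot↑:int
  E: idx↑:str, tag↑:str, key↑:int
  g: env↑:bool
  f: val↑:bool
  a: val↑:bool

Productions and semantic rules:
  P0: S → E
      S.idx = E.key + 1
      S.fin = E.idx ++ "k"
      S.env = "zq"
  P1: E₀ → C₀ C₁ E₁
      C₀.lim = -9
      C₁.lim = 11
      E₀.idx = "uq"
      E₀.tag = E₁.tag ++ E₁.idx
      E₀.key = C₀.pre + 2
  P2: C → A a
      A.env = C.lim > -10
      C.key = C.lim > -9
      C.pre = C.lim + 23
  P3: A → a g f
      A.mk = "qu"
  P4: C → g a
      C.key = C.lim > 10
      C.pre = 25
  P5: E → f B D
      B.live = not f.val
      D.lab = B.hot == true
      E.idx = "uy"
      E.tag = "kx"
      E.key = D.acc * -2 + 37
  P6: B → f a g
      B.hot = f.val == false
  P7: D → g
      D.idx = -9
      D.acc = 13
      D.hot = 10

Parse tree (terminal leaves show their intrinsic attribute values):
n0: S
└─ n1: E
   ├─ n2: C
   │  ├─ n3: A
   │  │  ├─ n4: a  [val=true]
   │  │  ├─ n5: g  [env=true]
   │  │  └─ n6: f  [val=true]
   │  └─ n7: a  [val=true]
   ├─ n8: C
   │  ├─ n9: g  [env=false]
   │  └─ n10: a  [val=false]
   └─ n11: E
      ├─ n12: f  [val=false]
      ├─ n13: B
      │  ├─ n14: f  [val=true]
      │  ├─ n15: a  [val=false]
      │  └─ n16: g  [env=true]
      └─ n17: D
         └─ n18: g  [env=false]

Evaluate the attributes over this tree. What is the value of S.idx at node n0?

17

1. n2.lim = -9  [-9]
2. n3.env = true  [C.lim > -10]
3. n4.val = true  [terminal]
4. n5.env = true  [terminal]
5. n6.val = true  [terminal]
6. n3.mk = "qu"  ["qu"]
7. n7.val = true  [terminal]
8. n2.key = false  [C.lim > -9]
9. n2.pre = 14  [C.lim + 23]
10. n8.lim = 11  [11]
11. n9.env = false  [terminal]
12. n10.val = false  [terminal]
13. n8.key = true  [C.lim > 10]
14. n8.pre = 25  [25]
15. n12.val = false  [terminal]
16. n13.live = true  [not f.val]
17. n14.val = true  [terminal]
18. n15.val = false  [terminal]
19. n16.env = true  [terminal]
20. n13.hot = false  [f.val == false]
21. n17.lab = false  [B.hot == true]
22. n18.env = false  [terminal]
23. n17.idx = -9  [-9]
24. n17.acc = 13  [13]
25. n17.hot = 10  [10]
26. n11.idx = "uy"  ["uy"]
27. n11.tag = "kx"  ["kx"]
28. n11.key = 11  [D.acc * -2 + 37]
29. n1.idx = "uq"  ["uq"]
30. n1.tag = "kxuy"  [E₁.tag ++ E₁.idx]
31. n1.key = 16  [C₀.pre + 2]
32. n0.idx = 17  [E.key + 1]
33. n0.fin = "uqk"  [E.idx ++ "k"]
34. n0.env = "zq"  ["zq"]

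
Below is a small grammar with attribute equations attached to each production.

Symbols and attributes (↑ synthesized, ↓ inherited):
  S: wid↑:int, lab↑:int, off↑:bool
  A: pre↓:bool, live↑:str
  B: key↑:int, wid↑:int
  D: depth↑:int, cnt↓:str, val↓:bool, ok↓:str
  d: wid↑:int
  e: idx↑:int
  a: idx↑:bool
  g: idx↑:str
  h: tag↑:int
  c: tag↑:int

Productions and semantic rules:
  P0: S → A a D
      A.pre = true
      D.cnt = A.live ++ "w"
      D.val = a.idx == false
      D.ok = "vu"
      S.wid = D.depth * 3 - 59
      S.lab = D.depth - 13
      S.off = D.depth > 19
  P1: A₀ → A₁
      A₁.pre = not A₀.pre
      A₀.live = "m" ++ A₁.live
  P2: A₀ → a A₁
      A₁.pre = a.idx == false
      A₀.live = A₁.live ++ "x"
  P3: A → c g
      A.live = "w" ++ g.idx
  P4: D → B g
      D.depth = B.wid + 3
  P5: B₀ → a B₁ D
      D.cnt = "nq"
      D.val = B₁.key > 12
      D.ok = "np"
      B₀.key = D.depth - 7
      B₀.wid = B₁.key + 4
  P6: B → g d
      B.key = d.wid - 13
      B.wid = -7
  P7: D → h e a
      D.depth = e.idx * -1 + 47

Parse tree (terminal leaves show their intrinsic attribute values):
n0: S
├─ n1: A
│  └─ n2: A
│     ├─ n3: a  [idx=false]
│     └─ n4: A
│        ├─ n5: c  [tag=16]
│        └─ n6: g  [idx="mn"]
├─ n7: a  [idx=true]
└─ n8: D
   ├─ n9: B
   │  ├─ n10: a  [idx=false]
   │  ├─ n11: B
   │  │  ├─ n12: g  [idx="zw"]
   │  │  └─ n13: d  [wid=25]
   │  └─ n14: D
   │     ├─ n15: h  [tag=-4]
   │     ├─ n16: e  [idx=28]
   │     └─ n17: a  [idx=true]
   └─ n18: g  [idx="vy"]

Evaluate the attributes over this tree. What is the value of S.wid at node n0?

-2

1. n1.pre = true  [true]
2. n2.pre = false  [not A₀.pre]
3. n3.idx = false  [terminal]
4. n4.pre = true  [a.idx == false]
5. n5.tag = 16  [terminal]
6. n6.idx = "mn"  [terminal]
7. n4.live = "wmn"  ["w" ++ g.idx]
8. n2.live = "wmnx"  [A₁.live ++ "x"]
9. n1.live = "mwmnx"  ["m" ++ A₁.live]
10. n7.idx = true  [terminal]
11. n8.cnt = "mwmnxw"  [A.live ++ "w"]
12. n8.val = false  [a.idx == false]
13. n8.ok = "vu"  ["vu"]
14. n10.idx = false  [terminal]
15. n12.idx = "zw"  [terminal]
16. n13.wid = 25  [terminal]
17. n11.key = 12  [d.wid - 13]
18. n11.wid = -7  [-7]
19. n14.cnt = "nq"  ["nq"]
20. n14.val = false  [B₁.key > 12]
21. n14.ok = "np"  ["np"]
22. n15.tag = -4  [terminal]
23. n16.idx = 28  [terminal]
24. n17.idx = true  [terminal]
25. n14.depth = 19  [e.idx * -1 + 47]
26. n9.key = 12  [D.depth - 7]
27. n9.wid = 16  [B₁.key + 4]
28. n18.idx = "vy"  [terminal]
29. n8.depth = 19  [B.wid + 3]
30. n0.wid = -2  [D.depth * 3 - 59]
31. n0.lab = 6  [D.depth - 13]
32. n0.off = false  [D.depth > 19]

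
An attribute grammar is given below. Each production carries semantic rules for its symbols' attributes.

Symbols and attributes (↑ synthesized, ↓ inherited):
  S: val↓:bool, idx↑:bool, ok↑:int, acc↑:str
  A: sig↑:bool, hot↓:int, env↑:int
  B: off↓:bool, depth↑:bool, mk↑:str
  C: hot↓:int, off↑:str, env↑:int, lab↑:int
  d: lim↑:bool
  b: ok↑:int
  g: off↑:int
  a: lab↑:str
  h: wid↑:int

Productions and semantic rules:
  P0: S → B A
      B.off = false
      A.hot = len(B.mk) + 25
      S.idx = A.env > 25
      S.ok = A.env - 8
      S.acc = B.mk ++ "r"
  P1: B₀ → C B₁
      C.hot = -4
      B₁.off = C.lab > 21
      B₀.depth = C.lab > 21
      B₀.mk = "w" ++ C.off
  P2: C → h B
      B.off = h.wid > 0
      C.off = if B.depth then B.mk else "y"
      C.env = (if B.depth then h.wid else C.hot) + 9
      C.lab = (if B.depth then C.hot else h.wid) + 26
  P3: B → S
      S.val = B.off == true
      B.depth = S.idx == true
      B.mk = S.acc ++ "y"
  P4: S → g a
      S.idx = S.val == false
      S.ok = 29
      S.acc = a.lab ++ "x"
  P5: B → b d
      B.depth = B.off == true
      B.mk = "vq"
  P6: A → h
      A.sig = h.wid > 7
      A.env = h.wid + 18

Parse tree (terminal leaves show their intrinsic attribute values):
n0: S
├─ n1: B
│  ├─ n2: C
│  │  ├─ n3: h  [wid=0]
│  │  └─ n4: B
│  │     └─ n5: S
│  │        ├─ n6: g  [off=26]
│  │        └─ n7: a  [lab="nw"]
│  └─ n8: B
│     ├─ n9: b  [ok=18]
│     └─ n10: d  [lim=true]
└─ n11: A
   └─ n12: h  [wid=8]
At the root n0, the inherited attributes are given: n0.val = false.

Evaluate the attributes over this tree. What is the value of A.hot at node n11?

1. n0.val = false  [given at root]
2. n1.off = false  [false]
3. n2.hot = -4  [-4]
4. n3.wid = 0  [terminal]
5. n4.off = false  [h.wid > 0]
6. n5.val = false  [B.off == true]
7. n6.off = 26  [terminal]
8. n7.lab = "nw"  [terminal]
9. n5.idx = true  [S.val == false]
10. n5.ok = 29  [29]
11. n5.acc = "nwx"  [a.lab ++ "x"]
12. n4.depth = true  [S.idx == true]
13. n4.mk = "nwxy"  [S.acc ++ "y"]
14. n2.off = "nwxy"  [if B.depth then B.mk else "y"]
15. n2.env = 9  [(if B.depth then h.wid else C.hot) + 9]
16. n2.lab = 22  [(if B.depth then C.hot else h.wid) + 26]
17. n8.off = true  [C.lab > 21]
18. n9.ok = 18  [terminal]
19. n10.lim = true  [terminal]
20. n8.depth = true  [B.off == true]
21. n8.mk = "vq"  ["vq"]
22. n1.depth = true  [C.lab > 21]
23. n1.mk = "wnwxy"  ["w" ++ C.off]
24. n11.hot = 30  [len(B.mk) + 25]
25. n12.wid = 8  [terminal]
26. n11.sig = true  [h.wid > 7]
27. n11.env = 26  [h.wid + 18]
28. n0.idx = true  [A.env > 25]
29. n0.ok = 18  [A.env - 8]
30. n0.acc = "wnwxyr"  [B.mk ++ "r"]

30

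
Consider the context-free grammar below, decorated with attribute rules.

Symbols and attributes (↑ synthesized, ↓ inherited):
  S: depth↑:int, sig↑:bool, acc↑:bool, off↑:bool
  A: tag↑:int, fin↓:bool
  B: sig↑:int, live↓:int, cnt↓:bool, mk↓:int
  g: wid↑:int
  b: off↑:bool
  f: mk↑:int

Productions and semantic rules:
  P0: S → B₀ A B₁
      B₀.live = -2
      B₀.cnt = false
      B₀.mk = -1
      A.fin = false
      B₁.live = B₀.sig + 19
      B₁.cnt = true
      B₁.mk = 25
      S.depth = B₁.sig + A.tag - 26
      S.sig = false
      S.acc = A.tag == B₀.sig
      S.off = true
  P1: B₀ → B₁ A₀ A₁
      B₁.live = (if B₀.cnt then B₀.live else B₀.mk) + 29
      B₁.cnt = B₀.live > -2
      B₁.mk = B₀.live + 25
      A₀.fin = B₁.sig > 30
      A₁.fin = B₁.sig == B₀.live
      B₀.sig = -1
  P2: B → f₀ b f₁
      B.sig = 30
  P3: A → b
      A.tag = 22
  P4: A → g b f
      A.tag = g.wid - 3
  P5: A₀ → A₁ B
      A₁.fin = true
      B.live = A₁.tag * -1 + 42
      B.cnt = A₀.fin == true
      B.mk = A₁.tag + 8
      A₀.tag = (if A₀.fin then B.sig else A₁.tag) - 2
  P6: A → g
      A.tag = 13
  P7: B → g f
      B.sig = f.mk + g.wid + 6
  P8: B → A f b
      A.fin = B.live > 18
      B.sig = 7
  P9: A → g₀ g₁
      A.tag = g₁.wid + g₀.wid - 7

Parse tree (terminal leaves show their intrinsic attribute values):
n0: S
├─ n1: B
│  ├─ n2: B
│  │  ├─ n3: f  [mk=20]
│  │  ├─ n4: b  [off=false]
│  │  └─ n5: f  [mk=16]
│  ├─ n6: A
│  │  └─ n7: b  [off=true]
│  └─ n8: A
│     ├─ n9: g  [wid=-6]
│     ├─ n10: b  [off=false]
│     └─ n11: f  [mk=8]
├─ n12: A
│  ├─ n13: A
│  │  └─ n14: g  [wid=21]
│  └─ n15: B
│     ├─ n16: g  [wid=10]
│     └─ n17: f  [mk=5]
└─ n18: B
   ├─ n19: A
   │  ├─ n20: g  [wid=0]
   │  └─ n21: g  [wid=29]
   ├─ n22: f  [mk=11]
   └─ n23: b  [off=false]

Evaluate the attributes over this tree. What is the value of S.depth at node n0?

-8

1. n1.live = -2  [-2]
2. n1.cnt = false  [false]
3. n1.mk = -1  [-1]
4. n2.live = 28  [(if B₀.cnt then B₀.live else B₀.mk) + 29]
5. n2.cnt = false  [B₀.live > -2]
6. n2.mk = 23  [B₀.live + 25]
7. n3.mk = 20  [terminal]
8. n4.off = false  [terminal]
9. n5.mk = 16  [terminal]
10. n2.sig = 30  [30]
11. n6.fin = false  [B₁.sig > 30]
12. n7.off = true  [terminal]
13. n6.tag = 22  [22]
14. n8.fin = false  [B₁.sig == B₀.live]
15. n9.wid = -6  [terminal]
16. n10.off = false  [terminal]
17. n11.mk = 8  [terminal]
18. n8.tag = -9  [g.wid - 3]
19. n1.sig = -1  [-1]
20. n12.fin = false  [false]
21. n13.fin = true  [true]
22. n14.wid = 21  [terminal]
23. n13.tag = 13  [13]
24. n15.live = 29  [A₁.tag * -1 + 42]
25. n15.cnt = false  [A₀.fin == true]
26. n15.mk = 21  [A₁.tag + 8]
27. n16.wid = 10  [terminal]
28. n17.mk = 5  [terminal]
29. n15.sig = 21  [f.mk + g.wid + 6]
30. n12.tag = 11  [(if A₀.fin then B.sig else A₁.tag) - 2]
31. n18.live = 18  [B₀.sig + 19]
32. n18.cnt = true  [true]
33. n18.mk = 25  [25]
34. n19.fin = false  [B.live > 18]
35. n20.wid = 0  [terminal]
36. n21.wid = 29  [terminal]
37. n19.tag = 22  [g₁.wid + g₀.wid - 7]
38. n22.mk = 11  [terminal]
39. n23.off = false  [terminal]
40. n18.sig = 7  [7]
41. n0.depth = -8  [B₁.sig + A.tag - 26]
42. n0.sig = false  [false]
43. n0.acc = false  [A.tag == B₀.sig]
44. n0.off = true  [true]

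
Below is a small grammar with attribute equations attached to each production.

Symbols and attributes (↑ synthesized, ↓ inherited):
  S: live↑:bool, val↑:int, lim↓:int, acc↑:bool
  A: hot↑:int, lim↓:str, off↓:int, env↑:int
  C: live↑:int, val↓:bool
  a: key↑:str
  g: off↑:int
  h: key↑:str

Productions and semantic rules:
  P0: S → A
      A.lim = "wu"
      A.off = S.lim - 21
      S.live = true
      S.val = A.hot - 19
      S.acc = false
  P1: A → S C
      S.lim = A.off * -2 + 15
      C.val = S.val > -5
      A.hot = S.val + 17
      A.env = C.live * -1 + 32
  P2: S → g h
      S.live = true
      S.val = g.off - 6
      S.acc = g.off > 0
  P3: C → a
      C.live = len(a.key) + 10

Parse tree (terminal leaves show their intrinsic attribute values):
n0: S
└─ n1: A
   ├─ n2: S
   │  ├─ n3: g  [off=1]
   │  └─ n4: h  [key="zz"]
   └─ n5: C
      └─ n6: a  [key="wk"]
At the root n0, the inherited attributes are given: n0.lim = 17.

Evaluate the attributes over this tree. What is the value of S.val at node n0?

1. n0.lim = 17  [given at root]
2. n1.lim = "wu"  ["wu"]
3. n1.off = -4  [S.lim - 21]
4. n2.lim = 23  [A.off * -2 + 15]
5. n3.off = 1  [terminal]
6. n4.key = "zz"  [terminal]
7. n2.live = true  [true]
8. n2.val = -5  [g.off - 6]
9. n2.acc = true  [g.off > 0]
10. n5.val = false  [S.val > -5]
11. n6.key = "wk"  [terminal]
12. n5.live = 12  [len(a.key) + 10]
13. n1.hot = 12  [S.val + 17]
14. n1.env = 20  [C.live * -1 + 32]
15. n0.live = true  [true]
16. n0.val = -7  [A.hot - 19]
17. n0.acc = false  [false]

-7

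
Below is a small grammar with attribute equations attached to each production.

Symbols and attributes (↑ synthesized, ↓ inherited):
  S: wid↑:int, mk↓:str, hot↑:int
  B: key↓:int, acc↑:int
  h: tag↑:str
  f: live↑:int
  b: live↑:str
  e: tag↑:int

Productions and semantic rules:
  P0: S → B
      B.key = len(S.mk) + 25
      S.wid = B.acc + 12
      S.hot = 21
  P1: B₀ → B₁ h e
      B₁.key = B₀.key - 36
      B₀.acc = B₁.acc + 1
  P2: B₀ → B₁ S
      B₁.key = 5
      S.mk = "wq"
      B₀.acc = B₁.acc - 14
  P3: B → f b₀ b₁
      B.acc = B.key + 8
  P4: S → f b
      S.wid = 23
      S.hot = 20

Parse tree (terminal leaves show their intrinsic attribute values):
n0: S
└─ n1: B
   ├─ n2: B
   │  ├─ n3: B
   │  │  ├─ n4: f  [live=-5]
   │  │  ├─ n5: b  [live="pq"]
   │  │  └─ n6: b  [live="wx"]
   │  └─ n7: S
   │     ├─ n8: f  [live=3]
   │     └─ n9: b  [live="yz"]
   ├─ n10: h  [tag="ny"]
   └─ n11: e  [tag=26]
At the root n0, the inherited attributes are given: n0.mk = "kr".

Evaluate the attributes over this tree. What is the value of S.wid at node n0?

12

1. n0.mk = "kr"  [given at root]
2. n1.key = 27  [len(S.mk) + 25]
3. n2.key = -9  [B₀.key - 36]
4. n3.key = 5  [5]
5. n4.live = -5  [terminal]
6. n5.live = "pq"  [terminal]
7. n6.live = "wx"  [terminal]
8. n3.acc = 13  [B.key + 8]
9. n7.mk = "wq"  ["wq"]
10. n8.live = 3  [terminal]
11. n9.live = "yz"  [terminal]
12. n7.wid = 23  [23]
13. n7.hot = 20  [20]
14. n2.acc = -1  [B₁.acc - 14]
15. n10.tag = "ny"  [terminal]
16. n11.tag = 26  [terminal]
17. n1.acc = 0  [B₁.acc + 1]
18. n0.wid = 12  [B.acc + 12]
19. n0.hot = 21  [21]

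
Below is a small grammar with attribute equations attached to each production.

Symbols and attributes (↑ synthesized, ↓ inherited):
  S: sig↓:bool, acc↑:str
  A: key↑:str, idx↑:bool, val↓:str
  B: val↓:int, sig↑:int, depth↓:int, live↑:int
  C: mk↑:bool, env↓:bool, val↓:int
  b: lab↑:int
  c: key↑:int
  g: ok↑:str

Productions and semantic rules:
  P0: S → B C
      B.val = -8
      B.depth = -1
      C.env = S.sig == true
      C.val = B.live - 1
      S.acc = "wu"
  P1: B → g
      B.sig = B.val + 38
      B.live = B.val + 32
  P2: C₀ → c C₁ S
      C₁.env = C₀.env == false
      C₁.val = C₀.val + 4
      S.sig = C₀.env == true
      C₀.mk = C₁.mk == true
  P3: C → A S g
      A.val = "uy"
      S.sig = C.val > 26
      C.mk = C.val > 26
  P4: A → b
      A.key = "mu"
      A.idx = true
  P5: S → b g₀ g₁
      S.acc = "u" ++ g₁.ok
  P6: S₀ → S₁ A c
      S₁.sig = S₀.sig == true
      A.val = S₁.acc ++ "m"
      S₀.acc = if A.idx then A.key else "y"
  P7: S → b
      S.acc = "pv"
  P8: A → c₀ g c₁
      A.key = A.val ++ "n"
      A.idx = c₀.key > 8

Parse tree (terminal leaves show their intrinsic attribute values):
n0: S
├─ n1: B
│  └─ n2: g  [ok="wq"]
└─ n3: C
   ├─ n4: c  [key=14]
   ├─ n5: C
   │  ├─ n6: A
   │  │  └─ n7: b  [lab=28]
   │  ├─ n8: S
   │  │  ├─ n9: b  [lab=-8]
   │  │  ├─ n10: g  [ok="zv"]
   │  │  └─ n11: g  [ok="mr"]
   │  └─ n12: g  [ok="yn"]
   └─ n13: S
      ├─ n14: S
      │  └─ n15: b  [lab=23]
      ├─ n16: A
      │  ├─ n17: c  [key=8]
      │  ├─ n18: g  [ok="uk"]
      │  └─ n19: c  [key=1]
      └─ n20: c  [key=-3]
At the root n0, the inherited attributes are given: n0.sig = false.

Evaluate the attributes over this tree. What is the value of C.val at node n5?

27

1. n0.sig = false  [given at root]
2. n1.val = -8  [-8]
3. n1.depth = -1  [-1]
4. n2.ok = "wq"  [terminal]
5. n1.sig = 30  [B.val + 38]
6. n1.live = 24  [B.val + 32]
7. n3.env = false  [S.sig == true]
8. n3.val = 23  [B.live - 1]
9. n4.key = 14  [terminal]
10. n5.env = true  [C₀.env == false]
11. n5.val = 27  [C₀.val + 4]
12. n6.val = "uy"  ["uy"]
13. n7.lab = 28  [terminal]
14. n6.key = "mu"  ["mu"]
15. n6.idx = true  [true]
16. n8.sig = true  [C.val > 26]
17. n9.lab = -8  [terminal]
18. n10.ok = "zv"  [terminal]
19. n11.ok = "mr"  [terminal]
20. n8.acc = "umr"  ["u" ++ g₁.ok]
21. n12.ok = "yn"  [terminal]
22. n5.mk = true  [C.val > 26]
23. n13.sig = false  [C₀.env == true]
24. n14.sig = false  [S₀.sig == true]
25. n15.lab = 23  [terminal]
26. n14.acc = "pv"  ["pv"]
27. n16.val = "pvm"  [S₁.acc ++ "m"]
28. n17.key = 8  [terminal]
29. n18.ok = "uk"  [terminal]
30. n19.key = 1  [terminal]
31. n16.key = "pvmn"  [A.val ++ "n"]
32. n16.idx = false  [c₀.key > 8]
33. n20.key = -3  [terminal]
34. n13.acc = "y"  [if A.idx then A.key else "y"]
35. n3.mk = true  [C₁.mk == true]
36. n0.acc = "wu"  ["wu"]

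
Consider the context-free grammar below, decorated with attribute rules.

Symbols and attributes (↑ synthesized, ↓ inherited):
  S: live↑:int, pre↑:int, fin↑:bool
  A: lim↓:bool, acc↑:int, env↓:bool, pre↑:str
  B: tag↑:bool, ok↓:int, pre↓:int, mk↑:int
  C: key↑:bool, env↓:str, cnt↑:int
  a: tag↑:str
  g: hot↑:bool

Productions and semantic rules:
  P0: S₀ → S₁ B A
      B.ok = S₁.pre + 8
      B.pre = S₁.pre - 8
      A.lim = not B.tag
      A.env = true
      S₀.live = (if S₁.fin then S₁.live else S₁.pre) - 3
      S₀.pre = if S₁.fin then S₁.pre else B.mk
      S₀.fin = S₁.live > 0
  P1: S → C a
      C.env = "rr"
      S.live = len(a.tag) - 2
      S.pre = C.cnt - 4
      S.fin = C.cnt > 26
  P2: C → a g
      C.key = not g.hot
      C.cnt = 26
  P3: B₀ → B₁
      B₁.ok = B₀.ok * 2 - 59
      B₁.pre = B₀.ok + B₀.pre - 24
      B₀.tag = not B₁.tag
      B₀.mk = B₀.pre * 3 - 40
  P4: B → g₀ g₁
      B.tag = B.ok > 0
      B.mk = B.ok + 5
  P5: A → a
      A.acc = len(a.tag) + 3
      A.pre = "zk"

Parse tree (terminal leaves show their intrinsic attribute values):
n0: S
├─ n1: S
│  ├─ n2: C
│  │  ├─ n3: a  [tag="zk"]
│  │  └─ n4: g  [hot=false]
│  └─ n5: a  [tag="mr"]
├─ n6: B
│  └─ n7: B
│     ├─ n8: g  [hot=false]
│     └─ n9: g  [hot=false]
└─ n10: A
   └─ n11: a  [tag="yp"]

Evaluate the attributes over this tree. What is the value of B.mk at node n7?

1. n2.env = "rr"  ["rr"]
2. n3.tag = "zk"  [terminal]
3. n4.hot = false  [terminal]
4. n2.key = true  [not g.hot]
5. n2.cnt = 26  [26]
6. n5.tag = "mr"  [terminal]
7. n1.live = 0  [len(a.tag) - 2]
8. n1.pre = 22  [C.cnt - 4]
9. n1.fin = false  [C.cnt > 26]
10. n6.ok = 30  [S₁.pre + 8]
11. n6.pre = 14  [S₁.pre - 8]
12. n7.ok = 1  [B₀.ok * 2 - 59]
13. n7.pre = 20  [B₀.ok + B₀.pre - 24]
14. n8.hot = false  [terminal]
15. n9.hot = false  [terminal]
16. n7.tag = true  [B.ok > 0]
17. n7.mk = 6  [B.ok + 5]
18. n6.tag = false  [not B₁.tag]
19. n6.mk = 2  [B₀.pre * 3 - 40]
20. n10.lim = true  [not B.tag]
21. n10.env = true  [true]
22. n11.tag = "yp"  [terminal]
23. n10.acc = 5  [len(a.tag) + 3]
24. n10.pre = "zk"  ["zk"]
25. n0.live = 19  [(if S₁.fin then S₁.live else S₁.pre) - 3]
26. n0.pre = 2  [if S₁.fin then S₁.pre else B.mk]
27. n0.fin = false  [S₁.live > 0]

6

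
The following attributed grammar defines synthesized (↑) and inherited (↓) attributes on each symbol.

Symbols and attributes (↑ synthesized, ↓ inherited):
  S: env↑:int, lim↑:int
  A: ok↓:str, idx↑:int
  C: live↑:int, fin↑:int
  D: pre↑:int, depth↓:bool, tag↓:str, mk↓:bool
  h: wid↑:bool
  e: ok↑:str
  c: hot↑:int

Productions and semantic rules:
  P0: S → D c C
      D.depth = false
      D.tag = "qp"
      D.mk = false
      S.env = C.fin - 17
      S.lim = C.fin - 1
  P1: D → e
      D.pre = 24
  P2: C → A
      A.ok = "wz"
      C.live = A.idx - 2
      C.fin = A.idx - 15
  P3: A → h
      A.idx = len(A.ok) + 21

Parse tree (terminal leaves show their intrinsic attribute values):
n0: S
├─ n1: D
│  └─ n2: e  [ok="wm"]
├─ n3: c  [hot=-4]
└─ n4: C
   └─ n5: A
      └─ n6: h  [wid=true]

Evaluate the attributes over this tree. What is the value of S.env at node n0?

1. n1.depth = false  [false]
2. n1.tag = "qp"  ["qp"]
3. n1.mk = false  [false]
4. n2.ok = "wm"  [terminal]
5. n1.pre = 24  [24]
6. n3.hot = -4  [terminal]
7. n5.ok = "wz"  ["wz"]
8. n6.wid = true  [terminal]
9. n5.idx = 23  [len(A.ok) + 21]
10. n4.live = 21  [A.idx - 2]
11. n4.fin = 8  [A.idx - 15]
12. n0.env = -9  [C.fin - 17]
13. n0.lim = 7  [C.fin - 1]

-9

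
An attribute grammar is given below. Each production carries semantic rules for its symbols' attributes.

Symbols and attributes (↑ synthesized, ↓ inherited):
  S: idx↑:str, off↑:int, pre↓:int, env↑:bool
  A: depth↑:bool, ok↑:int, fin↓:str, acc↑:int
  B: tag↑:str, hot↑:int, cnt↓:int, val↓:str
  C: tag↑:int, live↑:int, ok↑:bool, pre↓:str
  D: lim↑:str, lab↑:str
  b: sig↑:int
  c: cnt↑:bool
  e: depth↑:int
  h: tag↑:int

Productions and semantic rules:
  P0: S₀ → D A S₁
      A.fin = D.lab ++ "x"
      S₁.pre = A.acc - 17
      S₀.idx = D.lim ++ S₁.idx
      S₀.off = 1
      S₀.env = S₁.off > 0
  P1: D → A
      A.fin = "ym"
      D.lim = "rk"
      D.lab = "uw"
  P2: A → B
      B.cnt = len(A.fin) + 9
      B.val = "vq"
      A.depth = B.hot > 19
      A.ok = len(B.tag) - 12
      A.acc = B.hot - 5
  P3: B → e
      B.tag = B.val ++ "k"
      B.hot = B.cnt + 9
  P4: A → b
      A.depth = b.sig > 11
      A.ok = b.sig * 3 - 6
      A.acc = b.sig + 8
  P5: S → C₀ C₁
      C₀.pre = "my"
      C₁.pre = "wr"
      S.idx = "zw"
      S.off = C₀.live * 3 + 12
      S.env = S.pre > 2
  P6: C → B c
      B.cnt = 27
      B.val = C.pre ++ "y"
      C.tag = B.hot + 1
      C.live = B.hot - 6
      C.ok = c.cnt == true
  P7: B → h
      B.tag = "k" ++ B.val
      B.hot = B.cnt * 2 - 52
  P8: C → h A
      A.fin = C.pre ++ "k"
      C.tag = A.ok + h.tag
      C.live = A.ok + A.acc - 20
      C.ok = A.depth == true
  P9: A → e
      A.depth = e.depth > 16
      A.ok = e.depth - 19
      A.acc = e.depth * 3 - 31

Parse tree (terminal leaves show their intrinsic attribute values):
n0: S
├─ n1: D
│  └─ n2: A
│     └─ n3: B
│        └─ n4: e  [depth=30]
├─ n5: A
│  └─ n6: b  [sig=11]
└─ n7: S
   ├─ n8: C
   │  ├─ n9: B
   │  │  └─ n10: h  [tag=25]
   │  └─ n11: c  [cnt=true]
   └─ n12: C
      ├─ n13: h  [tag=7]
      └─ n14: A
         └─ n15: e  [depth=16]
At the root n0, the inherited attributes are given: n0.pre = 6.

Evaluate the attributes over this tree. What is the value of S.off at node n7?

1. n0.pre = 6  [given at root]
2. n2.fin = "ym"  ["ym"]
3. n3.cnt = 11  [len(A.fin) + 9]
4. n3.val = "vq"  ["vq"]
5. n4.depth = 30  [terminal]
6. n3.tag = "vqk"  [B.val ++ "k"]
7. n3.hot = 20  [B.cnt + 9]
8. n2.depth = true  [B.hot > 19]
9. n2.ok = -9  [len(B.tag) - 12]
10. n2.acc = 15  [B.hot - 5]
11. n1.lim = "rk"  ["rk"]
12. n1.lab = "uw"  ["uw"]
13. n5.fin = "uwx"  [D.lab ++ "x"]
14. n6.sig = 11  [terminal]
15. n5.depth = false  [b.sig > 11]
16. n5.ok = 27  [b.sig * 3 - 6]
17. n5.acc = 19  [b.sig + 8]
18. n7.pre = 2  [A.acc - 17]
19. n8.pre = "my"  ["my"]
20. n9.cnt = 27  [27]
21. n9.val = "myy"  [C.pre ++ "y"]
22. n10.tag = 25  [terminal]
23. n9.tag = "kmyy"  ["k" ++ B.val]
24. n9.hot = 2  [B.cnt * 2 - 52]
25. n11.cnt = true  [terminal]
26. n8.tag = 3  [B.hot + 1]
27. n8.live = -4  [B.hot - 6]
28. n8.ok = true  [c.cnt == true]
29. n12.pre = "wr"  ["wr"]
30. n13.tag = 7  [terminal]
31. n14.fin = "wrk"  [C.pre ++ "k"]
32. n15.depth = 16  [terminal]
33. n14.depth = false  [e.depth > 16]
34. n14.ok = -3  [e.depth - 19]
35. n14.acc = 17  [e.depth * 3 - 31]
36. n12.tag = 4  [A.ok + h.tag]
37. n12.live = -6  [A.ok + A.acc - 20]
38. n12.ok = false  [A.depth == true]
39. n7.idx = "zw"  ["zw"]
40. n7.off = 0  [C₀.live * 3 + 12]
41. n7.env = false  [S.pre > 2]
42. n0.idx = "rkzw"  [D.lim ++ S₁.idx]
43. n0.off = 1  [1]
44. n0.env = false  [S₁.off > 0]

0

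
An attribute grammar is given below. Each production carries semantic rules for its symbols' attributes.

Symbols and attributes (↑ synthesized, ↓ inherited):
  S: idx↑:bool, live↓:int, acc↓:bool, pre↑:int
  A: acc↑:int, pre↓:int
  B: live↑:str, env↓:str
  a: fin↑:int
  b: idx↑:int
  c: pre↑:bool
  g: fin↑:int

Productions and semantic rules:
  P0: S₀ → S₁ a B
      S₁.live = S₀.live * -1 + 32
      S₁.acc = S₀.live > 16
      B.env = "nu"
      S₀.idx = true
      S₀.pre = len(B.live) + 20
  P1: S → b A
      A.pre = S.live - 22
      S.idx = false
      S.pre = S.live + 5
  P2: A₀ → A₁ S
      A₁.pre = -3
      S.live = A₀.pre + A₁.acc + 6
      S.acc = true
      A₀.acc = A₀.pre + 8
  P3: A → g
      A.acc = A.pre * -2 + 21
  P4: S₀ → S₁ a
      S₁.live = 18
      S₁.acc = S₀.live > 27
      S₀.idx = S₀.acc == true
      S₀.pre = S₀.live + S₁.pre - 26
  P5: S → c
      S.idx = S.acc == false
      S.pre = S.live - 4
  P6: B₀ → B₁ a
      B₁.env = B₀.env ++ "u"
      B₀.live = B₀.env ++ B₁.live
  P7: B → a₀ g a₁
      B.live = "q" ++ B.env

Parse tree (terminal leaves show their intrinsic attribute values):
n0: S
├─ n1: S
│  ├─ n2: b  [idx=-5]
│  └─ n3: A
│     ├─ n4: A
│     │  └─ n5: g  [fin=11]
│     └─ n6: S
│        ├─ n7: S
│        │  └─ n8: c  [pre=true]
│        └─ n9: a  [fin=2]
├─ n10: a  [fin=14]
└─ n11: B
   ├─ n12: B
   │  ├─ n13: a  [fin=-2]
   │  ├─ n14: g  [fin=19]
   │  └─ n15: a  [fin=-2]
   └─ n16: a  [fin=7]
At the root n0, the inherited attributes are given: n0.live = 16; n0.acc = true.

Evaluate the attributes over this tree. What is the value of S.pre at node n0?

1. n0.live = 16  [given at root]
2. n0.acc = true  [given at root]
3. n1.live = 16  [S₀.live * -1 + 32]
4. n1.acc = false  [S₀.live > 16]
5. n2.idx = -5  [terminal]
6. n3.pre = -6  [S.live - 22]
7. n4.pre = -3  [-3]
8. n5.fin = 11  [terminal]
9. n4.acc = 27  [A.pre * -2 + 21]
10. n6.live = 27  [A₀.pre + A₁.acc + 6]
11. n6.acc = true  [true]
12. n7.live = 18  [18]
13. n7.acc = false  [S₀.live > 27]
14. n8.pre = true  [terminal]
15. n7.idx = true  [S.acc == false]
16. n7.pre = 14  [S.live - 4]
17. n9.fin = 2  [terminal]
18. n6.idx = true  [S₀.acc == true]
19. n6.pre = 15  [S₀.live + S₁.pre - 26]
20. n3.acc = 2  [A₀.pre + 8]
21. n1.idx = false  [false]
22. n1.pre = 21  [S.live + 5]
23. n10.fin = 14  [terminal]
24. n11.env = "nu"  ["nu"]
25. n12.env = "nuu"  [B₀.env ++ "u"]
26. n13.fin = -2  [terminal]
27. n14.fin = 19  [terminal]
28. n15.fin = -2  [terminal]
29. n12.live = "qnuu"  ["q" ++ B.env]
30. n16.fin = 7  [terminal]
31. n11.live = "nuqnuu"  [B₀.env ++ B₁.live]
32. n0.idx = true  [true]
33. n0.pre = 26  [len(B.live) + 20]

26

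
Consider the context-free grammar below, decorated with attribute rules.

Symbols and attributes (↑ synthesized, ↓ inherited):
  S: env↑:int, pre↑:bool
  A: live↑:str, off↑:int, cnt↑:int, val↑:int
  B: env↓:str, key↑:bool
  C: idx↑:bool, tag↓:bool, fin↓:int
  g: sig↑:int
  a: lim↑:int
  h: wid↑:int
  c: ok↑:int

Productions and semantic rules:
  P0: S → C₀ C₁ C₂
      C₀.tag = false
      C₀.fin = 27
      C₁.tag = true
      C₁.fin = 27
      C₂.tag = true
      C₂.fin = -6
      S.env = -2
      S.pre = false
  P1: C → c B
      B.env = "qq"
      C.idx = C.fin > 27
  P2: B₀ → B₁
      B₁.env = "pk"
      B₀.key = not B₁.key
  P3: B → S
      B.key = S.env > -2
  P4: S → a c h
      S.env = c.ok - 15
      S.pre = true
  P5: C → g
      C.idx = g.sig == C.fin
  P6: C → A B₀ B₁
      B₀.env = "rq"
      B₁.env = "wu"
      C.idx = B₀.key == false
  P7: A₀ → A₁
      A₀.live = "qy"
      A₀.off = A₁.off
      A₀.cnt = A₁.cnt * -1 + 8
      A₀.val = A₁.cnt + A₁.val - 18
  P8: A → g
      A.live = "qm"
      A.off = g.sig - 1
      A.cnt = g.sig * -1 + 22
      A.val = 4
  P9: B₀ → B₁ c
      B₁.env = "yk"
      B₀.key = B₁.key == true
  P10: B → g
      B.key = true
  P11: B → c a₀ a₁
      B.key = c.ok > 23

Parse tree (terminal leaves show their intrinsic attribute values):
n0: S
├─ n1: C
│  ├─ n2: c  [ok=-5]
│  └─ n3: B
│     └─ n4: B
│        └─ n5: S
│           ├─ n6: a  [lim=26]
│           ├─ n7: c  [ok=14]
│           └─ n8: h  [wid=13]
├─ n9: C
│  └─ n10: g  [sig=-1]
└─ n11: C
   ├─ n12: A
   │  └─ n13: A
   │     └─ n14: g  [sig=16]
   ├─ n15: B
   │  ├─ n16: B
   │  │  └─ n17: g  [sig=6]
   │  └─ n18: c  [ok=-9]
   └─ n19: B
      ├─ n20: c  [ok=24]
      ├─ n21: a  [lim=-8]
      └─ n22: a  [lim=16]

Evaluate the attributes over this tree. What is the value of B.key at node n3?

false

1. n1.tag = false  [false]
2. n1.fin = 27  [27]
3. n2.ok = -5  [terminal]
4. n3.env = "qq"  ["qq"]
5. n4.env = "pk"  ["pk"]
6. n6.lim = 26  [terminal]
7. n7.ok = 14  [terminal]
8. n8.wid = 13  [terminal]
9. n5.env = -1  [c.ok - 15]
10. n5.pre = true  [true]
11. n4.key = true  [S.env > -2]
12. n3.key = false  [not B₁.key]
13. n1.idx = false  [C.fin > 27]
14. n9.tag = true  [true]
15. n9.fin = 27  [27]
16. n10.sig = -1  [terminal]
17. n9.idx = false  [g.sig == C.fin]
18. n11.tag = true  [true]
19. n11.fin = -6  [-6]
20. n14.sig = 16  [terminal]
21. n13.live = "qm"  ["qm"]
22. n13.off = 15  [g.sig - 1]
23. n13.cnt = 6  [g.sig * -1 + 22]
24. n13.val = 4  [4]
25. n12.live = "qy"  ["qy"]
26. n12.off = 15  [A₁.off]
27. n12.cnt = 2  [A₁.cnt * -1 + 8]
28. n12.val = -8  [A₁.cnt + A₁.val - 18]
29. n15.env = "rq"  ["rq"]
30. n16.env = "yk"  ["yk"]
31. n17.sig = 6  [terminal]
32. n16.key = true  [true]
33. n18.ok = -9  [terminal]
34. n15.key = true  [B₁.key == true]
35. n19.env = "wu"  ["wu"]
36. n20.ok = 24  [terminal]
37. n21.lim = -8  [terminal]
38. n22.lim = 16  [terminal]
39. n19.key = true  [c.ok > 23]
40. n11.idx = false  [B₀.key == false]
41. n0.env = -2  [-2]
42. n0.pre = false  [false]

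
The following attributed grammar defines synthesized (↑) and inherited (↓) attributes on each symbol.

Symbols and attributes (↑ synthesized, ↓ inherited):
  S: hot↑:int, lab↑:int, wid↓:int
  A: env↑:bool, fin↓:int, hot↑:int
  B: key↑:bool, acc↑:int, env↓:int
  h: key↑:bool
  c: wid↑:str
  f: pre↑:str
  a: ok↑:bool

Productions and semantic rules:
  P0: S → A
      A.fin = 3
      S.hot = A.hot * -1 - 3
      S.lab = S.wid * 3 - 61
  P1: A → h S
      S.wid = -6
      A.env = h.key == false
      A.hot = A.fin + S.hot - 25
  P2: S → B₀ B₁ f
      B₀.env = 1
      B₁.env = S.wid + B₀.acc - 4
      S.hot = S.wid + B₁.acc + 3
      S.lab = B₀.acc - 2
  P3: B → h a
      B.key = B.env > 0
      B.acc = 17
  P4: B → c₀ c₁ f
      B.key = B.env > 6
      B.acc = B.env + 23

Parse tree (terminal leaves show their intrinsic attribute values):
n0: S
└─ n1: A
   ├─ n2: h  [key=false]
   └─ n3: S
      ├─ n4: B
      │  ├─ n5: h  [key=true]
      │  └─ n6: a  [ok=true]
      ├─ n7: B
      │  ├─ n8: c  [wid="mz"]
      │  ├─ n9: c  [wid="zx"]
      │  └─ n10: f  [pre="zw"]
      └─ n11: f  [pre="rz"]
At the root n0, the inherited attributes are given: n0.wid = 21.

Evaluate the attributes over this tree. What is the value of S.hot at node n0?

1. n0.wid = 21  [given at root]
2. n1.fin = 3  [3]
3. n2.key = false  [terminal]
4. n3.wid = -6  [-6]
5. n4.env = 1  [1]
6. n5.key = true  [terminal]
7. n6.ok = true  [terminal]
8. n4.key = true  [B.env > 0]
9. n4.acc = 17  [17]
10. n7.env = 7  [S.wid + B₀.acc - 4]
11. n8.wid = "mz"  [terminal]
12. n9.wid = "zx"  [terminal]
13. n10.pre = "zw"  [terminal]
14. n7.key = true  [B.env > 6]
15. n7.acc = 30  [B.env + 23]
16. n11.pre = "rz"  [terminal]
17. n3.hot = 27  [S.wid + B₁.acc + 3]
18. n3.lab = 15  [B₀.acc - 2]
19. n1.env = true  [h.key == false]
20. n1.hot = 5  [A.fin + S.hot - 25]
21. n0.hot = -8  [A.hot * -1 - 3]
22. n0.lab = 2  [S.wid * 3 - 61]

-8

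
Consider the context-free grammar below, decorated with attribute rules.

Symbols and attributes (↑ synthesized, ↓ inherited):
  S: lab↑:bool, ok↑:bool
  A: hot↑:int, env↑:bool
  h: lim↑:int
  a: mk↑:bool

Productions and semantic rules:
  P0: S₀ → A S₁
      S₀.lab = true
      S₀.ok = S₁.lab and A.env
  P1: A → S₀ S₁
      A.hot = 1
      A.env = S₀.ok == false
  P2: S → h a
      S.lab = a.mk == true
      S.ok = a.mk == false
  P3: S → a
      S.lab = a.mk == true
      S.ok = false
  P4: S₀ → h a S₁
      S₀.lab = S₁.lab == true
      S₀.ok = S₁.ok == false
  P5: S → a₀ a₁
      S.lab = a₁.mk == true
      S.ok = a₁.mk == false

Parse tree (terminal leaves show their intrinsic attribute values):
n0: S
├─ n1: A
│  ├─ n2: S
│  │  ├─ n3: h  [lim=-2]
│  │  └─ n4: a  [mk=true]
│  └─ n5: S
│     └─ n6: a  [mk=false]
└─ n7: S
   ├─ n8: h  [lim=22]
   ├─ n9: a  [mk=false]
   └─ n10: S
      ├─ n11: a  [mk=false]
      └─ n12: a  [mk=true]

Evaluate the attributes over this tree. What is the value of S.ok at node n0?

true

1. n3.lim = -2  [terminal]
2. n4.mk = true  [terminal]
3. n2.lab = true  [a.mk == true]
4. n2.ok = false  [a.mk == false]
5. n6.mk = false  [terminal]
6. n5.lab = false  [a.mk == true]
7. n5.ok = false  [false]
8. n1.hot = 1  [1]
9. n1.env = true  [S₀.ok == false]
10. n8.lim = 22  [terminal]
11. n9.mk = false  [terminal]
12. n11.mk = false  [terminal]
13. n12.mk = true  [terminal]
14. n10.lab = true  [a₁.mk == true]
15. n10.ok = false  [a₁.mk == false]
16. n7.lab = true  [S₁.lab == true]
17. n7.ok = true  [S₁.ok == false]
18. n0.lab = true  [true]
19. n0.ok = true  [S₁.lab and A.env]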